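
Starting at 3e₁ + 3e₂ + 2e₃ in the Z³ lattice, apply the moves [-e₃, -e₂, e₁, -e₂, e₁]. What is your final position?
(5, 1, 1)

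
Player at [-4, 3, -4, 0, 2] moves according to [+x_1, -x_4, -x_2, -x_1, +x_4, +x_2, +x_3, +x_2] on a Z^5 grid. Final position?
(-4, 4, -3, 0, 2)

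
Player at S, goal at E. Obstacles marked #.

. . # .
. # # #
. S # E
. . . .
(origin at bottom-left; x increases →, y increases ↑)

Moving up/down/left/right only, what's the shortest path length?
4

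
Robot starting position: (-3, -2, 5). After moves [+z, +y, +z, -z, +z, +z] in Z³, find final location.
(-3, -1, 8)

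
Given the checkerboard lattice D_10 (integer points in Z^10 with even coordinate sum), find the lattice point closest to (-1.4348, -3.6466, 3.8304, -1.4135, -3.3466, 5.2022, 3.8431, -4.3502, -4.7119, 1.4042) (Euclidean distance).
(-1, -4, 4, -1, -3, 5, 4, -4, -5, 1)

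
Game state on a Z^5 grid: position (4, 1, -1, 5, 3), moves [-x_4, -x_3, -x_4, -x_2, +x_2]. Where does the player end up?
(4, 1, -2, 3, 3)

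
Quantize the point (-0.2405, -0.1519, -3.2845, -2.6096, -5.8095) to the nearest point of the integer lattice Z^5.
(0, 0, -3, -3, -6)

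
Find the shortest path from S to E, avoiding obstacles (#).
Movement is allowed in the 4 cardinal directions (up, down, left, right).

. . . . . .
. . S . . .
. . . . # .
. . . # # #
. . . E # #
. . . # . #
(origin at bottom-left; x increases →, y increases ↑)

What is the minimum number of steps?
4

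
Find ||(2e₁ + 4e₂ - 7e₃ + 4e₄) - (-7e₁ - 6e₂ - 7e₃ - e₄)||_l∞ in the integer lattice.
10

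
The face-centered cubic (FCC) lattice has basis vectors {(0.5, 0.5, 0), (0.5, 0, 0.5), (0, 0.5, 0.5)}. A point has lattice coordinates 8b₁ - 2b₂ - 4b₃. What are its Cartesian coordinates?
(3, 2, -3)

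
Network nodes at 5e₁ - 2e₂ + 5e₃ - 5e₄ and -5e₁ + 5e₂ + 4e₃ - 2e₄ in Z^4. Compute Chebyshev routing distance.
10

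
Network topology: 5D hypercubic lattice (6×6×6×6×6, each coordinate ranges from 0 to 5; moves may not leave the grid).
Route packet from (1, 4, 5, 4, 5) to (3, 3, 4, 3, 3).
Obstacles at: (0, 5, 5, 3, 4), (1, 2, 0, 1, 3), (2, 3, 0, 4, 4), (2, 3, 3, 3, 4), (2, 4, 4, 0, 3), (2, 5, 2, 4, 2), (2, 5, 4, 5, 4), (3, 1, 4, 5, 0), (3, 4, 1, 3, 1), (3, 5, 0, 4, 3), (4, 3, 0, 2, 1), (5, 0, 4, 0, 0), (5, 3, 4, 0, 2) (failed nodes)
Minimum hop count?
7
(one shortest path: (1, 4, 5, 4, 5) → (2, 4, 5, 4, 5) → (3, 4, 5, 4, 5) → (3, 3, 5, 4, 5) → (3, 3, 4, 4, 5) → (3, 3, 4, 3, 5) → (3, 3, 4, 3, 4) → (3, 3, 4, 3, 3))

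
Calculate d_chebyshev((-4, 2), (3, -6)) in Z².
8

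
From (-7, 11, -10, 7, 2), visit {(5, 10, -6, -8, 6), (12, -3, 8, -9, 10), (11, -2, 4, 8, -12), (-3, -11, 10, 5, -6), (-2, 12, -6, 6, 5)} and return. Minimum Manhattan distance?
216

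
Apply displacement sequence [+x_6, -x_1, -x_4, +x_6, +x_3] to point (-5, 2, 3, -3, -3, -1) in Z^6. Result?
(-6, 2, 4, -4, -3, 1)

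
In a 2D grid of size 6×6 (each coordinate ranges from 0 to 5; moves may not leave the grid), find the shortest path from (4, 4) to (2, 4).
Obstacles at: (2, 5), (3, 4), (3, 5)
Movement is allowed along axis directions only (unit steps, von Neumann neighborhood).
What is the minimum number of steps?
4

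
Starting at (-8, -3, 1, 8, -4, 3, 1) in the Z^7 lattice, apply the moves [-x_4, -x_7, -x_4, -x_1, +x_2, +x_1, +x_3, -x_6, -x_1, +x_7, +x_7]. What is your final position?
(-9, -2, 2, 6, -4, 2, 2)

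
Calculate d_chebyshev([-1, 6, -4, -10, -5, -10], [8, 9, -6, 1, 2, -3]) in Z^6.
11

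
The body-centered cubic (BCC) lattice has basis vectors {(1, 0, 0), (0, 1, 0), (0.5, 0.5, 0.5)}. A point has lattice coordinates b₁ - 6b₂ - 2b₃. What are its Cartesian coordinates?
(0, -7, -1)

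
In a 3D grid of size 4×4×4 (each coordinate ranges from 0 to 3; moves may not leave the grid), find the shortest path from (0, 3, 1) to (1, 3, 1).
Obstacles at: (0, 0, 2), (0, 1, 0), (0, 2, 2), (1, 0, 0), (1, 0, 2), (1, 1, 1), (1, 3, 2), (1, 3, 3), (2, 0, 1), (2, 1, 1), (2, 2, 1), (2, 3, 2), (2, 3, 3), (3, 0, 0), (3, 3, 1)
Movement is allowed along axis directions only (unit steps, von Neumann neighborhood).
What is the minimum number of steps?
1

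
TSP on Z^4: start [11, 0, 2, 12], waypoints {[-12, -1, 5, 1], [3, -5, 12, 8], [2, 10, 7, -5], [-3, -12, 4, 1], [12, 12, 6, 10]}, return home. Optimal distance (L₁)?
156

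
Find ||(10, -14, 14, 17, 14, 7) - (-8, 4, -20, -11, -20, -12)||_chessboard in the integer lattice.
34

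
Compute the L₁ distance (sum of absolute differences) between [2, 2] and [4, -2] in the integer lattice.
6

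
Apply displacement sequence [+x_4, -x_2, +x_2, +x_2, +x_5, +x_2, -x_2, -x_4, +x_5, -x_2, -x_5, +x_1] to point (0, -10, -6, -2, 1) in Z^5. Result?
(1, -10, -6, -2, 2)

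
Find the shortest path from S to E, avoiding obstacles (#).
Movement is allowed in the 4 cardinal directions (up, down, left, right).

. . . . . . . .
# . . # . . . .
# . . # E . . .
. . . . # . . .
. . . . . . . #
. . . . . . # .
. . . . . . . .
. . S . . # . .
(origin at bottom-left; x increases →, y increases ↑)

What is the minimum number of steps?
9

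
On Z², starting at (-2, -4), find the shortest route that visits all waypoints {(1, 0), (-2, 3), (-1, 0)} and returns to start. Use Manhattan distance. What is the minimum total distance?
20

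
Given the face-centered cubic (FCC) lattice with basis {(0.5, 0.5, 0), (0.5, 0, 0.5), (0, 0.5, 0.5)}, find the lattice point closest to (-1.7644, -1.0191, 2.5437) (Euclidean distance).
(-1.5, -1, 2.5)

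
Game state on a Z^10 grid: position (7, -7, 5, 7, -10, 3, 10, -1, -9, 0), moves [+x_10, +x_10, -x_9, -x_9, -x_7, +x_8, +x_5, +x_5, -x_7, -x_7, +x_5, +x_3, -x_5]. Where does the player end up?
(7, -7, 6, 7, -8, 3, 7, 0, -11, 2)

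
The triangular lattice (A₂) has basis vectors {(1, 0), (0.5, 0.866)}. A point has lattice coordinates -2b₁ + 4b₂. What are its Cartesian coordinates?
(0, 3.464)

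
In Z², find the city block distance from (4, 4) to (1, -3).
10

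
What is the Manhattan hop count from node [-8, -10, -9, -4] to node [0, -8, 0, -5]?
20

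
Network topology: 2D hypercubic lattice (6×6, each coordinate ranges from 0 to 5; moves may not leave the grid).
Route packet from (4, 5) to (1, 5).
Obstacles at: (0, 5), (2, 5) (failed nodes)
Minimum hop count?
5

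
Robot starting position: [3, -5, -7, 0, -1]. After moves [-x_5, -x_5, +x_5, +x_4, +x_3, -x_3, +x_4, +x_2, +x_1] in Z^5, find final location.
(4, -4, -7, 2, -2)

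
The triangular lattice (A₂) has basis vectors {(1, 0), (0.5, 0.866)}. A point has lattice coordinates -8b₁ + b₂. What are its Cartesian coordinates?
(-7.5, 0.866)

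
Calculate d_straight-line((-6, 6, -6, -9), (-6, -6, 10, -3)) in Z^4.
20.8806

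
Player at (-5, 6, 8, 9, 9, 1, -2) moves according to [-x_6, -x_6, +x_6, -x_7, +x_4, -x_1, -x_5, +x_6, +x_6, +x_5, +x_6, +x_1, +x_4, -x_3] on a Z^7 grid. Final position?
(-5, 6, 7, 11, 9, 3, -3)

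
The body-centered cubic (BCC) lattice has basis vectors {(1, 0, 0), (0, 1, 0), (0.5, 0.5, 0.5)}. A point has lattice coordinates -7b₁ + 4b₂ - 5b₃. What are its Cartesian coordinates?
(-9.5, 1.5, -2.5)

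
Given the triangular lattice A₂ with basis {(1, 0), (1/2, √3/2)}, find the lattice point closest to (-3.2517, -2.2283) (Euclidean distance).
(-3.5, -2.598)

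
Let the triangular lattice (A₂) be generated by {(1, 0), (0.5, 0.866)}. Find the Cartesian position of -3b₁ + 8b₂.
(1, 6.928)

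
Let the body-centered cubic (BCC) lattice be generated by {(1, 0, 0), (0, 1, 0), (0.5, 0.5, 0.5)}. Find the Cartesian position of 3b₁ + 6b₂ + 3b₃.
(4.5, 7.5, 1.5)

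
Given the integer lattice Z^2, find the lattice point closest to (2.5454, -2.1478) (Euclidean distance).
(3, -2)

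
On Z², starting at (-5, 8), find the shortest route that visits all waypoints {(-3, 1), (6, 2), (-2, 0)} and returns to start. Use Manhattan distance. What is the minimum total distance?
38
(one optimal route: (-5, 8) → (-3, 1) → (-2, 0) → (6, 2) → (-5, 8))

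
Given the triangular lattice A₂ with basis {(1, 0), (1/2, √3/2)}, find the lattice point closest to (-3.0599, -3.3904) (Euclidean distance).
(-3, -3.464)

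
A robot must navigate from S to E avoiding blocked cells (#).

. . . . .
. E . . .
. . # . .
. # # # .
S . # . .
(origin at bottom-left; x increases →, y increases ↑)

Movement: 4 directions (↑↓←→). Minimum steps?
4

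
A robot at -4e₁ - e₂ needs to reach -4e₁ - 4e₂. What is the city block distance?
3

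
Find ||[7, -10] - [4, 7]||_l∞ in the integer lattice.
17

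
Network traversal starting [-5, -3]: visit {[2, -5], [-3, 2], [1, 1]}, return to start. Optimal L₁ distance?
28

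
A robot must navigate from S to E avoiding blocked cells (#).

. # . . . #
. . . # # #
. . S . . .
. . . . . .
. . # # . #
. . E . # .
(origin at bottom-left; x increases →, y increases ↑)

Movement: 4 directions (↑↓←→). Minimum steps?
5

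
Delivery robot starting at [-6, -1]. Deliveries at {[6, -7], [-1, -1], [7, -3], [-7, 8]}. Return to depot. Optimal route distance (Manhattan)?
58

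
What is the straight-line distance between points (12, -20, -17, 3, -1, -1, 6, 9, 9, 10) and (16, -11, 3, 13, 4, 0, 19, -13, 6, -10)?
41.0488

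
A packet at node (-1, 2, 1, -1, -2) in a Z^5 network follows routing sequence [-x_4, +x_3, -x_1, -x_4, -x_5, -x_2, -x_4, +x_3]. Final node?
(-2, 1, 3, -4, -3)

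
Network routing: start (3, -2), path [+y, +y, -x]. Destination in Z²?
(2, 0)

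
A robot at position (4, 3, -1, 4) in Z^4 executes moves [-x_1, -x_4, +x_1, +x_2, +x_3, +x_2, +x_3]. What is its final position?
(4, 5, 1, 3)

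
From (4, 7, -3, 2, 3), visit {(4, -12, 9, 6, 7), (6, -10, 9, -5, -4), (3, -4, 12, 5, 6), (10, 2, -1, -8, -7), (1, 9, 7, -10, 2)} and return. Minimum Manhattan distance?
168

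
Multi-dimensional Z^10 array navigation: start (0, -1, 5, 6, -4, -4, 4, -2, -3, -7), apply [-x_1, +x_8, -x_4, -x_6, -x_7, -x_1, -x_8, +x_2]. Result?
(-2, 0, 5, 5, -4, -5, 3, -2, -3, -7)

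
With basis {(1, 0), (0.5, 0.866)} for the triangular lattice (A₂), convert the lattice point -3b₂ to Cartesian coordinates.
(-1.5, -2.598)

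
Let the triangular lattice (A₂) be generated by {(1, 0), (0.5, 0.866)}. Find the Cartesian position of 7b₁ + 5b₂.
(9.5, 4.33)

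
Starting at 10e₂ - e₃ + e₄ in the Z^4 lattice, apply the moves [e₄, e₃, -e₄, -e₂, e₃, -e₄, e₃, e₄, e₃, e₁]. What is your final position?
(1, 9, 3, 1)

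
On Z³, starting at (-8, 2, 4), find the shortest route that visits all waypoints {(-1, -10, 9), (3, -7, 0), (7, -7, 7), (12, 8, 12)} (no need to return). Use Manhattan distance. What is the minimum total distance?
76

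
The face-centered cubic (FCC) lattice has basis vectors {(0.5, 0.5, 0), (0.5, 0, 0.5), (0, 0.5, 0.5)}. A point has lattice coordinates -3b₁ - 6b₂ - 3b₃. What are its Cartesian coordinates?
(-4.5, -3, -4.5)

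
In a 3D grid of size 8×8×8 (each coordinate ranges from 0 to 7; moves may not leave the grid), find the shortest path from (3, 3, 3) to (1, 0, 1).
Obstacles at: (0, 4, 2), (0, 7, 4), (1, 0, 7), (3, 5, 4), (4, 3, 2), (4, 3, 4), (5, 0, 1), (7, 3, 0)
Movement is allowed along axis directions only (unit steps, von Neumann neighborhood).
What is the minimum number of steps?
7
(one shortest path: (3, 3, 3) → (2, 3, 3) → (1, 3, 3) → (1, 2, 3) → (1, 1, 3) → (1, 0, 3) → (1, 0, 2) → (1, 0, 1))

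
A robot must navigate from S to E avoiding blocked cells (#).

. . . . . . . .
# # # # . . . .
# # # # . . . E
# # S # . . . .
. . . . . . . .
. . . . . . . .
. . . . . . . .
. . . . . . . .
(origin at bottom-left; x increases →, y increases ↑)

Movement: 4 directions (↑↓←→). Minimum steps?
8
(one shortest path: (2, 4) → (2, 3) → (3, 3) → (4, 3) → (5, 3) → (6, 3) → (7, 3) → (7, 4) → (7, 5))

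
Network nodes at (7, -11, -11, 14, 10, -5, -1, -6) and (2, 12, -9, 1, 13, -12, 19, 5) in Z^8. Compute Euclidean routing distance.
36.1386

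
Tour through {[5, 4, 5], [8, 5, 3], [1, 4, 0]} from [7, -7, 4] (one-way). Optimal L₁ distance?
29
(one optimal route: (7, -7, 4) → (8, 5, 3) → (5, 4, 5) → (1, 4, 0))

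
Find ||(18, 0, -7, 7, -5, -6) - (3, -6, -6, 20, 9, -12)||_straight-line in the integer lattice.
25.7488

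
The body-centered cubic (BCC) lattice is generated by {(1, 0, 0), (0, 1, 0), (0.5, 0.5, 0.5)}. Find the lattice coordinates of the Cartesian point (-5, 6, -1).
-4b₁ + 7b₂ - 2b₃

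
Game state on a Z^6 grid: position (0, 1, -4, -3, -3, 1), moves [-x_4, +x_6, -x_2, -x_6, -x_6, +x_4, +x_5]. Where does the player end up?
(0, 0, -4, -3, -2, 0)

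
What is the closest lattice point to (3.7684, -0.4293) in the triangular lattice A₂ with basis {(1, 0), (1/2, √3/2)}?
(4, 0)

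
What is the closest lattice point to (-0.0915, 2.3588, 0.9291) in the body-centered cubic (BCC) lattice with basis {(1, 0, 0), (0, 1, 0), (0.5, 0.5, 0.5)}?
(0, 2, 1)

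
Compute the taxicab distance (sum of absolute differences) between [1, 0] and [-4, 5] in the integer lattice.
10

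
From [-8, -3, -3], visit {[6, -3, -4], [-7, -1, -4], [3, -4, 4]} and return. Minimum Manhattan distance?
50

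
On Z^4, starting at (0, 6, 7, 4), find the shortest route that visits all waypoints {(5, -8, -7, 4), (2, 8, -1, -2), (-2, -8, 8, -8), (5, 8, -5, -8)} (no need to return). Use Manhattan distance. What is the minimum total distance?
95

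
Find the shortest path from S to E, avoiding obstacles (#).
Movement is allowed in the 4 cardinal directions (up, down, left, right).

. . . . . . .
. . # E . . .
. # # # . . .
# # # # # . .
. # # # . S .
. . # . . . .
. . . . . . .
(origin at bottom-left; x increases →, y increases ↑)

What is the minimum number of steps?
5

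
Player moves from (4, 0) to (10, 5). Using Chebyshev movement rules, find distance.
6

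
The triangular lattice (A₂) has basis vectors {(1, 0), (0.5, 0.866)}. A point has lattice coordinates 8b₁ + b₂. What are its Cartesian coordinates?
(8.5, 0.866)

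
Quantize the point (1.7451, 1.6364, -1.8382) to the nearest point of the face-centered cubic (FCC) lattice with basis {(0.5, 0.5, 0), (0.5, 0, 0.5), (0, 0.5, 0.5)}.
(1.5, 1.5, -2)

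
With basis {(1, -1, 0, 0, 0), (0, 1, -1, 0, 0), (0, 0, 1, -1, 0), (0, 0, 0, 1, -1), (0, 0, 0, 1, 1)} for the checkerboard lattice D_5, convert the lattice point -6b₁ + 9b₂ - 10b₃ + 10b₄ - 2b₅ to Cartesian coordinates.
(-6, 15, -19, 18, -12)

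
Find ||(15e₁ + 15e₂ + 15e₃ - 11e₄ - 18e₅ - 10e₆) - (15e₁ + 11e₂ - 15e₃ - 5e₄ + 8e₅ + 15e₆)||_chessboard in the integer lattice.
30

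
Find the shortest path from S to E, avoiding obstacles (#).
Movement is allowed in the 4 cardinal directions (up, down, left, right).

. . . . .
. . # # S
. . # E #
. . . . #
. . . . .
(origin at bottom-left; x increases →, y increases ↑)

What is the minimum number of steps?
10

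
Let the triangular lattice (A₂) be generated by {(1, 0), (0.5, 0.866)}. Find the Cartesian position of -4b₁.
(-4, 0)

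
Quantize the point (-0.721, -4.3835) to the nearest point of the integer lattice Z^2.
(-1, -4)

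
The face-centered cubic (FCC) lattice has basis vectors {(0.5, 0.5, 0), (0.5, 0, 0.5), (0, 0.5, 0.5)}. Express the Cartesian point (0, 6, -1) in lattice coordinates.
7b₁ - 7b₂ + 5b₃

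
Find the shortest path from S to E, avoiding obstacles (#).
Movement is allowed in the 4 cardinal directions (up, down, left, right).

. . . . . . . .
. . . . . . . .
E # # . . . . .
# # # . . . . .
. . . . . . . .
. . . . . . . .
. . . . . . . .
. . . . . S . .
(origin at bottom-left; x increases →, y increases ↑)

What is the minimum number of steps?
12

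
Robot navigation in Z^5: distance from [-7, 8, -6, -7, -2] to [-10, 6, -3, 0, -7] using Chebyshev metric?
7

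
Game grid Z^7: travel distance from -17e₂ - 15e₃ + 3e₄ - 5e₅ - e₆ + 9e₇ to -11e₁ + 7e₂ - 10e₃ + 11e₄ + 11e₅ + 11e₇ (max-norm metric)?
24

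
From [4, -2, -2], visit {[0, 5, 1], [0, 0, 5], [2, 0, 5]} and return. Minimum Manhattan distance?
36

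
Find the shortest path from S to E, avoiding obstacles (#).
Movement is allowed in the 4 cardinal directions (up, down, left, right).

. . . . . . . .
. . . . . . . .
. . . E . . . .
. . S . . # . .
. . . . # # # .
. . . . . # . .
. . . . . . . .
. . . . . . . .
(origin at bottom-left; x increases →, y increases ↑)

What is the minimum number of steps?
2
(one shortest path: (2, 4) → (3, 4) → (3, 5))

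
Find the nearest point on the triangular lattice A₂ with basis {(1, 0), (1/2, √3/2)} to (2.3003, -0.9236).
(2.5, -0.866)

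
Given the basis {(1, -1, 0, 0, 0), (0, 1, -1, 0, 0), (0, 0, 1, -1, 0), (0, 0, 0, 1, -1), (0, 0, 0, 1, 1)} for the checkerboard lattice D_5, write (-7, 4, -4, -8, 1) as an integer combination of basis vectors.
-7b₁ - 3b₂ - 7b₃ - 8b₄ - 7b₅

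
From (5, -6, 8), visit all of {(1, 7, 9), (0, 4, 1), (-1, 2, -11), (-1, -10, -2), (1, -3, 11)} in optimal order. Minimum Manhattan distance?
70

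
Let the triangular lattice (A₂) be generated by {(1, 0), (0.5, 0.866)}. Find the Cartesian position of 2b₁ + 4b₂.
(4, 3.464)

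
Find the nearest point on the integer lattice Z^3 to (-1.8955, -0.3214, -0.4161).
(-2, 0, 0)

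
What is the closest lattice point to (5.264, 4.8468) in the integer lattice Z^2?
(5, 5)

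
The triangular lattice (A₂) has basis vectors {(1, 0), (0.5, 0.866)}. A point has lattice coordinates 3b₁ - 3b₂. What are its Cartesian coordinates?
(1.5, -2.598)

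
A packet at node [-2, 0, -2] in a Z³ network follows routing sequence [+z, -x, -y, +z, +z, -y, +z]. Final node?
(-3, -2, 2)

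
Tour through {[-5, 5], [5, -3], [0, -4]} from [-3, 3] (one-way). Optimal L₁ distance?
24
(one optimal route: (-3, 3) → (-5, 5) → (0, -4) → (5, -3))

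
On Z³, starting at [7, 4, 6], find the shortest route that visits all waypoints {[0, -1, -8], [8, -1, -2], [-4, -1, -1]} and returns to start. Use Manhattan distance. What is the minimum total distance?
62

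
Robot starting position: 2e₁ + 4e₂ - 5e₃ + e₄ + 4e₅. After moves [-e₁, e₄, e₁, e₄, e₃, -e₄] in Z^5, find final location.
(2, 4, -4, 2, 4)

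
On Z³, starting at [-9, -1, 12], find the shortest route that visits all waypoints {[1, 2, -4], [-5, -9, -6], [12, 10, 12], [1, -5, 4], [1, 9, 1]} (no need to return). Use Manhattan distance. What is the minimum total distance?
96
(one optimal route: (-9, -1, 12) → (1, -5, 4) → (-5, -9, -6) → (1, 2, -4) → (1, 9, 1) → (12, 10, 12))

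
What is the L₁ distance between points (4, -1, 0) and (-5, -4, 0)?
12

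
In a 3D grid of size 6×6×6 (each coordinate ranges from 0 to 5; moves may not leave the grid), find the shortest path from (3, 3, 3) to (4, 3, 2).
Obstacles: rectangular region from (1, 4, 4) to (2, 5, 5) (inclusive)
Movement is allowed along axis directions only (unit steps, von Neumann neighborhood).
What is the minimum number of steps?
2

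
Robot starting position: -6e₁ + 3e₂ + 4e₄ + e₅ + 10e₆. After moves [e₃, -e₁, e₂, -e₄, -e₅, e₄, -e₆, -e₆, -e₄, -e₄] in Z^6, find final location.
(-7, 4, 1, 2, 0, 8)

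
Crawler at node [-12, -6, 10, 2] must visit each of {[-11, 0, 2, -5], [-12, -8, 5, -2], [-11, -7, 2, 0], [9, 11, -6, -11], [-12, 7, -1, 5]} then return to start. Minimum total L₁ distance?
148
(one optimal route: (-12, -6, 10, 2) → (-12, -8, 5, -2) → (-11, -7, 2, 0) → (-11, 0, 2, -5) → (9, 11, -6, -11) → (-12, 7, -1, 5) → (-12, -6, 10, 2))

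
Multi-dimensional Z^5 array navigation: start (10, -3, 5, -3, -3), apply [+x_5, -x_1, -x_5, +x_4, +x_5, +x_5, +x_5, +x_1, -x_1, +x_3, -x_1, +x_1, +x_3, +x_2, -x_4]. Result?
(9, -2, 7, -3, 0)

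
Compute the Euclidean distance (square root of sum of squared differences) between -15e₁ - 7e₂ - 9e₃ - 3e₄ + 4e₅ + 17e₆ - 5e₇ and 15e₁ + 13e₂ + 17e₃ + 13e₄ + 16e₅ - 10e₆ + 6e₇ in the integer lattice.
56.7979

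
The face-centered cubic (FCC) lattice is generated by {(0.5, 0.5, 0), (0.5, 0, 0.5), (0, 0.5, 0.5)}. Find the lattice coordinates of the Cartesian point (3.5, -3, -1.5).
2b₁ + 5b₂ - 8b₃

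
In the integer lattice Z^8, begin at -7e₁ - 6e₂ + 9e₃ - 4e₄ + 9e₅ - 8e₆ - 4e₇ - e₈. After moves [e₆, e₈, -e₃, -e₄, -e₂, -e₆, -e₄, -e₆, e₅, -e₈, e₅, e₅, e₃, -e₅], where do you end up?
(-7, -7, 9, -6, 11, -9, -4, -1)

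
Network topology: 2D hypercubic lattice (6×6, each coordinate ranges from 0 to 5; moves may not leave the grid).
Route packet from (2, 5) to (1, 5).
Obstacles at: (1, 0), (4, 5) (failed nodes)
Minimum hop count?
1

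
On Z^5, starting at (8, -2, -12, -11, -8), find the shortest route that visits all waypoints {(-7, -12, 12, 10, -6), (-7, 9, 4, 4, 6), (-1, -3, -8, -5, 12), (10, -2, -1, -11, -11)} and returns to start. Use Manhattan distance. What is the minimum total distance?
214
(one optimal route: (8, -2, -12, -11, -8) → (-1, -3, -8, -5, 12) → (-7, 9, 4, 4, 6) → (-7, -12, 12, 10, -6) → (10, -2, -1, -11, -11) → (8, -2, -12, -11, -8))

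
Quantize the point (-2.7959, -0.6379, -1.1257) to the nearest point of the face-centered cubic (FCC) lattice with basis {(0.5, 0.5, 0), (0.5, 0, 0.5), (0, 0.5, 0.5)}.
(-2.5, -0.5, -1)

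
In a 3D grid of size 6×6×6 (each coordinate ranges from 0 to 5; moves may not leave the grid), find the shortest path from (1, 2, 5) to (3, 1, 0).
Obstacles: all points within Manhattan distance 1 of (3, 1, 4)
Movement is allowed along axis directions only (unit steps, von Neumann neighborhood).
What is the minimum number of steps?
8
(one shortest path: (1, 2, 5) → (2, 2, 5) → (2, 2, 4) → (2, 2, 3) → (3, 2, 3) → (3, 2, 2) → (3, 1, 2) → (3, 1, 1) → (3, 1, 0))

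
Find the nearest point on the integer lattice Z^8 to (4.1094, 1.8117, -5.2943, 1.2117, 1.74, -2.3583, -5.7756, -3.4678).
(4, 2, -5, 1, 2, -2, -6, -3)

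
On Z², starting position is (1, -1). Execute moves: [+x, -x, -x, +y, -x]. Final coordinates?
(-1, 0)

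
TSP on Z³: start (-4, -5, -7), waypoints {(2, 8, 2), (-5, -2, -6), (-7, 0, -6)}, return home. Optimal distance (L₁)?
62
(one optimal route: (-4, -5, -7) → (2, 8, 2) → (-7, 0, -6) → (-5, -2, -6) → (-4, -5, -7))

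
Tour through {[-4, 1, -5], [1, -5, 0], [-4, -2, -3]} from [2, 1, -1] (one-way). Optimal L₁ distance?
24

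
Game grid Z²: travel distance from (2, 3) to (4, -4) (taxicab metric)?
9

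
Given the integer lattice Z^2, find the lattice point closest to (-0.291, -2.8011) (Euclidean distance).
(0, -3)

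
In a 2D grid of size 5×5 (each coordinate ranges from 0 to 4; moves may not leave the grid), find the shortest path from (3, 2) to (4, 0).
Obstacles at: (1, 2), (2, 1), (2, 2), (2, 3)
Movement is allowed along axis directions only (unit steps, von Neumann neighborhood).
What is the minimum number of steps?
3
(one shortest path: (3, 2) → (4, 2) → (4, 1) → (4, 0))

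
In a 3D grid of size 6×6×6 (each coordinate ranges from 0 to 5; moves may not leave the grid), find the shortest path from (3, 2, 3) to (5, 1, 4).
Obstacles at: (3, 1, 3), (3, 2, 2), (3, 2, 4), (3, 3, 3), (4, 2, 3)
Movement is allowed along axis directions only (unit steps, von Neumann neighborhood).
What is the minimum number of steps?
6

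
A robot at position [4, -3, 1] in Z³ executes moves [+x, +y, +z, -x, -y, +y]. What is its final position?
(4, -2, 2)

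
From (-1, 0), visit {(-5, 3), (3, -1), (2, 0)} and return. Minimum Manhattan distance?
24
(one optimal route: (-1, 0) → (-5, 3) → (3, -1) → (2, 0) → (-1, 0))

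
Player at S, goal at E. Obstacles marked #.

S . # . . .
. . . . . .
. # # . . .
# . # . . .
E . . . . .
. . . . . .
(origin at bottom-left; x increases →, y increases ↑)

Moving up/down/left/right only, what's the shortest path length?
10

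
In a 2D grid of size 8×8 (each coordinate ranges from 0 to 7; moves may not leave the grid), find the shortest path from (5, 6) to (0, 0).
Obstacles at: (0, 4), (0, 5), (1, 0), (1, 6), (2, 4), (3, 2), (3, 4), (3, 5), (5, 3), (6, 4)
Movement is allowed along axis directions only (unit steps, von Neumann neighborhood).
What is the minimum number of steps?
11
(one shortest path: (5, 6) → (4, 6) → (3, 6) → (2, 6) → (2, 5) → (1, 5) → (1, 4) → (1, 3) → (0, 3) → (0, 2) → (0, 1) → (0, 0))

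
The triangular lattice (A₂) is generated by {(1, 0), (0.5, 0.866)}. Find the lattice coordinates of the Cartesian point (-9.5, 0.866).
-10b₁ + b₂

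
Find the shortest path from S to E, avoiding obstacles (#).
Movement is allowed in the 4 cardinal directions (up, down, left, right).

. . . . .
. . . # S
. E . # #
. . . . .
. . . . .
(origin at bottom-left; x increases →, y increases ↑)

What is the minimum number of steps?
6
(one shortest path: (4, 3) → (4, 4) → (3, 4) → (2, 4) → (1, 4) → (1, 3) → (1, 2))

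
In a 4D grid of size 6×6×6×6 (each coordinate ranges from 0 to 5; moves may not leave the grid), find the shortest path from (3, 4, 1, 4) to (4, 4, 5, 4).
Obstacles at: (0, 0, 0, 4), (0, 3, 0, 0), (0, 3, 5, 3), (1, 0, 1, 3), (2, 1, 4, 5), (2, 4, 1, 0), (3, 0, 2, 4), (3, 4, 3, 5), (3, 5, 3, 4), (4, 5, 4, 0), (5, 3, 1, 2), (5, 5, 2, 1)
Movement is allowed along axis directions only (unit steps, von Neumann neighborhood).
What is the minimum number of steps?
5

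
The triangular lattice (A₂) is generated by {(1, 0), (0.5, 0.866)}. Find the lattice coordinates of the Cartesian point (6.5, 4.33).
4b₁ + 5b₂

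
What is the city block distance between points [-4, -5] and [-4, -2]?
3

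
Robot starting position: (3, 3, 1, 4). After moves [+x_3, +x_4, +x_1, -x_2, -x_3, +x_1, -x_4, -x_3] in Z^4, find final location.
(5, 2, 0, 4)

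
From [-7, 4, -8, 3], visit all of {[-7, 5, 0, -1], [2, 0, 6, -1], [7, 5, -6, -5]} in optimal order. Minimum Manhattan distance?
59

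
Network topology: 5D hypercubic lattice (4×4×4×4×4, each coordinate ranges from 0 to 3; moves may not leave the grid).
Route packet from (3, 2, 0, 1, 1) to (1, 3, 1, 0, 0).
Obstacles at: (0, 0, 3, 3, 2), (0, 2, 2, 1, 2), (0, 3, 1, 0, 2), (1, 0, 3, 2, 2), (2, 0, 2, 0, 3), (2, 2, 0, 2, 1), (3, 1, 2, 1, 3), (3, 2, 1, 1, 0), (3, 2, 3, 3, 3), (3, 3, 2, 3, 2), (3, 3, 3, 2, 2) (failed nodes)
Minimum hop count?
6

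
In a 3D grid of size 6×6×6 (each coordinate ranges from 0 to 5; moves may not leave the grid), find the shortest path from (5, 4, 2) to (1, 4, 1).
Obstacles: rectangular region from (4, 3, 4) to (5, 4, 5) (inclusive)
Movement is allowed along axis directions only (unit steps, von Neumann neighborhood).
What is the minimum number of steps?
5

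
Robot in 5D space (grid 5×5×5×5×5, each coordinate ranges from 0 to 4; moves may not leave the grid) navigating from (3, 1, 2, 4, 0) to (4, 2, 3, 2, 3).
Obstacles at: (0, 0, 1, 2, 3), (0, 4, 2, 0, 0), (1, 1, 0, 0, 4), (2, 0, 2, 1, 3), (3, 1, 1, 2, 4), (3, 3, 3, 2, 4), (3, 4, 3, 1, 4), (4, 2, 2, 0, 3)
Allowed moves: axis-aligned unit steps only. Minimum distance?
8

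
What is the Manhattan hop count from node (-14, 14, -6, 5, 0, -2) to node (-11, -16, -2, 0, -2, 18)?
64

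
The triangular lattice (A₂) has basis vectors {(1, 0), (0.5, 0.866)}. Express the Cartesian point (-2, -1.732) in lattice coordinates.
-b₁ - 2b₂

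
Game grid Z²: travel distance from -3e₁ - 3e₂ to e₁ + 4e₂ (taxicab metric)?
11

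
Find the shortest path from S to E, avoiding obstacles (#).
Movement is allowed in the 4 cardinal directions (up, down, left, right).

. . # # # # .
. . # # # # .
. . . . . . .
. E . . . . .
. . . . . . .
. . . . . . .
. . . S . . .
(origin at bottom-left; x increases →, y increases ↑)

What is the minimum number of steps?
5
(one shortest path: (3, 0) → (2, 0) → (1, 0) → (1, 1) → (1, 2) → (1, 3))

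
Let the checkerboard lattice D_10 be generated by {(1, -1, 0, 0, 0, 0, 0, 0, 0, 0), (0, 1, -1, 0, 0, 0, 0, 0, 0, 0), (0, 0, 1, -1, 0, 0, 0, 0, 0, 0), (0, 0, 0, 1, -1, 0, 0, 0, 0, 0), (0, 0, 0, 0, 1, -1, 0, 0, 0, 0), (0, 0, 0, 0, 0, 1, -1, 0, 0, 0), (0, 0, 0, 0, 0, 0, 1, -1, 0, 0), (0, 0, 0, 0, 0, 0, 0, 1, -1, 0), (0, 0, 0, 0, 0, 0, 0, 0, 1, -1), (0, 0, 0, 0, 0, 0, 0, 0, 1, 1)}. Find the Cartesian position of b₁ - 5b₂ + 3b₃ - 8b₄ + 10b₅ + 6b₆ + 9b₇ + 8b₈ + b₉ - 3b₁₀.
(1, -6, 8, -11, 18, -4, 3, -1, -10, -4)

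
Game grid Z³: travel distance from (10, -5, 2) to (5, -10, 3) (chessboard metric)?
5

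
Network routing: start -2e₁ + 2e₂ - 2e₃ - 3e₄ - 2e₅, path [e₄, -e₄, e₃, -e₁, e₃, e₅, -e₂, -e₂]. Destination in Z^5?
(-3, 0, 0, -3, -1)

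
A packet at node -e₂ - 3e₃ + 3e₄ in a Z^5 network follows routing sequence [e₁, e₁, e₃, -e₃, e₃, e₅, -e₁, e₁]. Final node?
(2, -1, -2, 3, 1)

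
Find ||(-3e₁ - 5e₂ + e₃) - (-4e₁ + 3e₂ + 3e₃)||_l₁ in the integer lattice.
11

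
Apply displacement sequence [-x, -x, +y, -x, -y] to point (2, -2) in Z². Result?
(-1, -2)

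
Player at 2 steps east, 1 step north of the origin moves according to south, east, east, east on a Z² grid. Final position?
(5, 0)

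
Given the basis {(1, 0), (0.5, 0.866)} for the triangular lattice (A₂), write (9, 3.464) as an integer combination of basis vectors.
7b₁ + 4b₂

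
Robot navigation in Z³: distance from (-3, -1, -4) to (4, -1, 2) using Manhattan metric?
13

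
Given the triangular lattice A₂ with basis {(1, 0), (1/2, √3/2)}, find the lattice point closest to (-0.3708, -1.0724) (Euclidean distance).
(-0.5, -0.866)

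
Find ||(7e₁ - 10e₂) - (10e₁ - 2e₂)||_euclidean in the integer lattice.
8.544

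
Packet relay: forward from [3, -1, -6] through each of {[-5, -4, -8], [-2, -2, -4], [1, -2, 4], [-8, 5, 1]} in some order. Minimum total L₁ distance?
52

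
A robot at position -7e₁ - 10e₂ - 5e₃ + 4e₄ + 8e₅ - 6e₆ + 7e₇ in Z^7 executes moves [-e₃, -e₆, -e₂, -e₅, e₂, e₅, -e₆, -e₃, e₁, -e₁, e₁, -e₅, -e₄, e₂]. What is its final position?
(-6, -9, -7, 3, 7, -8, 7)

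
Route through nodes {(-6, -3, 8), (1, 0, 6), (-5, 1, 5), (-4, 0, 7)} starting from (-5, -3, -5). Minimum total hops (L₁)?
32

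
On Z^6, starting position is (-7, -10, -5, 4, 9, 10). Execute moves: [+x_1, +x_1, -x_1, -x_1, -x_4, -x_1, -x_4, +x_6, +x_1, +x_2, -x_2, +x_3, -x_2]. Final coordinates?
(-7, -11, -4, 2, 9, 11)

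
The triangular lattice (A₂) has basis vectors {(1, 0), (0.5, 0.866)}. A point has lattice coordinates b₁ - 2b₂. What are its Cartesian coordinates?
(0, -1.732)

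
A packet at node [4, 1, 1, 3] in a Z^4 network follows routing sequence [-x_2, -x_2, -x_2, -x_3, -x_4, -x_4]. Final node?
(4, -2, 0, 1)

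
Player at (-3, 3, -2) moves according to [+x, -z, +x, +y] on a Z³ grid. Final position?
(-1, 4, -3)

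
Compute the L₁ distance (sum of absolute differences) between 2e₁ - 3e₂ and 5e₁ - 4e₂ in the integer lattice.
4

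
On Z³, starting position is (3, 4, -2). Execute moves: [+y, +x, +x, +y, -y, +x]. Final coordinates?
(6, 5, -2)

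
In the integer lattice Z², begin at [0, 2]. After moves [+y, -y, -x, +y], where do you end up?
(-1, 3)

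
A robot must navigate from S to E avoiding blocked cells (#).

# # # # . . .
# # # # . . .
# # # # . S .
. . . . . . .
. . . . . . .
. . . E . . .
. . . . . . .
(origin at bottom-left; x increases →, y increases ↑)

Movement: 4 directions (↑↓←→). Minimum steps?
5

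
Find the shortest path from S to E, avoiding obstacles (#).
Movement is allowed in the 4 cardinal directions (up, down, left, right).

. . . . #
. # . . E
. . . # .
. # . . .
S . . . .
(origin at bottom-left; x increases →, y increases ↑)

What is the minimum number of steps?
7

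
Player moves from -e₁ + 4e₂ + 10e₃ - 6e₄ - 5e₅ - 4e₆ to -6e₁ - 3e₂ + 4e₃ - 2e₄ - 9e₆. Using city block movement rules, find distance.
32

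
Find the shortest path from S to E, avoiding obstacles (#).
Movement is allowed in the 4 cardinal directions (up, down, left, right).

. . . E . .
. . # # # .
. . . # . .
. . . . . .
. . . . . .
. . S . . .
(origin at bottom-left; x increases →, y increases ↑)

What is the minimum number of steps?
8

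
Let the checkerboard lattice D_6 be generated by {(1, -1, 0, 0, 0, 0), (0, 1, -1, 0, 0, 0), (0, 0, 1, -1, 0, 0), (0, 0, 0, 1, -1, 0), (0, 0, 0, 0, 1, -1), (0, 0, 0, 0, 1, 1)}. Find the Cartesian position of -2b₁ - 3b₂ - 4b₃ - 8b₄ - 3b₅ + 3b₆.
(-2, -1, -1, -4, 8, 6)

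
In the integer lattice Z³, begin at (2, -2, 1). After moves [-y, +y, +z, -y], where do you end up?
(2, -3, 2)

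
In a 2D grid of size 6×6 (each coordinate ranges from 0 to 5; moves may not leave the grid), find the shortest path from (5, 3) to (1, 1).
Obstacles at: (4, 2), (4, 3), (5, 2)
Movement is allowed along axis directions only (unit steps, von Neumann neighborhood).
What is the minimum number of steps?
8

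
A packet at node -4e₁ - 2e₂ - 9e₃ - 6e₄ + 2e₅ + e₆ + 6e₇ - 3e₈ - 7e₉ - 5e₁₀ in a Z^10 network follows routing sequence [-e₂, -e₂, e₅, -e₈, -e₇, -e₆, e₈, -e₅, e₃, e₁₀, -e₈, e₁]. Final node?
(-3, -4, -8, -6, 2, 0, 5, -4, -7, -4)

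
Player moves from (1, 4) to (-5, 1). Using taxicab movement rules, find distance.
9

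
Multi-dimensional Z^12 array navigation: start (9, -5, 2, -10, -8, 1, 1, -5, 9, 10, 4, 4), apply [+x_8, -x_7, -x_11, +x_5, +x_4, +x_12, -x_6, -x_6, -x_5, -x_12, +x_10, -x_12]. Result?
(9, -5, 2, -9, -8, -1, 0, -4, 9, 11, 3, 3)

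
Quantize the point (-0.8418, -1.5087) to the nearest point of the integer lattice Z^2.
(-1, -2)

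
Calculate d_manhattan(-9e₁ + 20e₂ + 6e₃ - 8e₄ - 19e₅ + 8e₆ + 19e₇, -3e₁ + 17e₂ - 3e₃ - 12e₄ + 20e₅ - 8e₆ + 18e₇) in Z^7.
78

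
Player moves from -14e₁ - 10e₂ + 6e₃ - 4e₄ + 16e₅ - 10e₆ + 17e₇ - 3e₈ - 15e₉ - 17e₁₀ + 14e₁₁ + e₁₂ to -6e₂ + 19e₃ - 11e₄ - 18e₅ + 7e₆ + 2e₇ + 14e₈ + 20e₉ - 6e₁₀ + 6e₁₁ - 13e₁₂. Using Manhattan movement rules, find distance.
189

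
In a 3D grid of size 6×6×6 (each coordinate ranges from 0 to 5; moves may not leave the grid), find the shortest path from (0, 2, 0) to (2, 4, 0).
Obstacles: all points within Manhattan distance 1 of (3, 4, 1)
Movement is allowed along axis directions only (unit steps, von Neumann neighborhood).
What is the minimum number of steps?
4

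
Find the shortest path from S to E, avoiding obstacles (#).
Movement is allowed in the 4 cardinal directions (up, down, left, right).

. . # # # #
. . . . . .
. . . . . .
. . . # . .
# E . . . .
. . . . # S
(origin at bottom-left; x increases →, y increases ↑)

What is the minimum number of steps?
5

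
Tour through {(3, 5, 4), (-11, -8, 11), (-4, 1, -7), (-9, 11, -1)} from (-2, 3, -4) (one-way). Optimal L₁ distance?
85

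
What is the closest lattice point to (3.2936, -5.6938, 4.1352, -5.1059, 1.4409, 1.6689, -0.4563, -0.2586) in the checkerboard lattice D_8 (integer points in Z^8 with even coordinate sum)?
(3, -6, 4, -5, 1, 2, -1, 0)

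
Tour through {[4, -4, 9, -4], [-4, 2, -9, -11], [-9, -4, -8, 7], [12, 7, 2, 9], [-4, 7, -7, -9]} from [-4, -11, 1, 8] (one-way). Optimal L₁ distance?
140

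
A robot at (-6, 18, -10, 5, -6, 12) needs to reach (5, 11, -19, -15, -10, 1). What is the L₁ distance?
62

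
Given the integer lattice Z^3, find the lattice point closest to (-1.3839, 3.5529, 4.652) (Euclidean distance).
(-1, 4, 5)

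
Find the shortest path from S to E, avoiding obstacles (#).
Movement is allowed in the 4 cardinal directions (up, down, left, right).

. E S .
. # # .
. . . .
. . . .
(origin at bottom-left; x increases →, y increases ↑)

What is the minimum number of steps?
1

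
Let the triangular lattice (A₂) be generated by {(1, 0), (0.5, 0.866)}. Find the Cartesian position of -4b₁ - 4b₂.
(-6, -3.464)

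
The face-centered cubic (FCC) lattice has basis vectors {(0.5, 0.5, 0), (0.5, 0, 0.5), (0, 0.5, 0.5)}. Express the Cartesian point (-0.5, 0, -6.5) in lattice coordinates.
6b₁ - 7b₂ - 6b₃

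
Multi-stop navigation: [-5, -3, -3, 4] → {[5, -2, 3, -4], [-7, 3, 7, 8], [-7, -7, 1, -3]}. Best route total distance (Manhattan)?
69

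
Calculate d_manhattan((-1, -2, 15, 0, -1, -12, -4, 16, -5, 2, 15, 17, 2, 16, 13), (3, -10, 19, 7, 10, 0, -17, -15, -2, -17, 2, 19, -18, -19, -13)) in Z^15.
208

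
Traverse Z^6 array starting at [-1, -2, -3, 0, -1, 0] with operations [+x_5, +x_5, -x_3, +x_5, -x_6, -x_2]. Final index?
(-1, -3, -4, 0, 2, -1)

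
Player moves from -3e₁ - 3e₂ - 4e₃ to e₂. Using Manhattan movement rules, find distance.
11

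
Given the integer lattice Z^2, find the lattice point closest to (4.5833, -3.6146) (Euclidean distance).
(5, -4)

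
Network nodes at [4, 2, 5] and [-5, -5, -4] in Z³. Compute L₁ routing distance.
25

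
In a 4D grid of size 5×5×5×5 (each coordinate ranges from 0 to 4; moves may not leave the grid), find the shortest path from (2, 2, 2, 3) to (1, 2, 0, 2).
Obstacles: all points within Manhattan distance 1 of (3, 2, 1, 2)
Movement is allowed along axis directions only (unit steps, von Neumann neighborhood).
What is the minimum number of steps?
4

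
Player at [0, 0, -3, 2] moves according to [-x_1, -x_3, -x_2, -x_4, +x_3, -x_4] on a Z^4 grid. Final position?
(-1, -1, -3, 0)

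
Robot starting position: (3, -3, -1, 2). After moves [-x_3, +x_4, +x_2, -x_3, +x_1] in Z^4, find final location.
(4, -2, -3, 3)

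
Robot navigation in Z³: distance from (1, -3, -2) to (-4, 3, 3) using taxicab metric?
16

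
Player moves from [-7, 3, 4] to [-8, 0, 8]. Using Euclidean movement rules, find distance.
5.09902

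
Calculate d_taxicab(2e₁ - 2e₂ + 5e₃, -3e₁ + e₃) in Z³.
11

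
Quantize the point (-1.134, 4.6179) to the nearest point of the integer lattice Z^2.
(-1, 5)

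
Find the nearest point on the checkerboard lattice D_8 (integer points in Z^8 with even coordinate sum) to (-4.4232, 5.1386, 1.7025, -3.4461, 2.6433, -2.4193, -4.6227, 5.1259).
(-4, 5, 2, -4, 3, -2, -5, 5)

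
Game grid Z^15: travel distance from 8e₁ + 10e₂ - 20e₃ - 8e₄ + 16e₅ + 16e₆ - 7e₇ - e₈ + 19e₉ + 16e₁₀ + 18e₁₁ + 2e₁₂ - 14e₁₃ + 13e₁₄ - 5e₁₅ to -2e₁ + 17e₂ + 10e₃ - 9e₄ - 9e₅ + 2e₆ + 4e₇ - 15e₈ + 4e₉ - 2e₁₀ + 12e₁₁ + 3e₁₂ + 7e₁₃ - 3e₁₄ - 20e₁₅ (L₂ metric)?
60.7947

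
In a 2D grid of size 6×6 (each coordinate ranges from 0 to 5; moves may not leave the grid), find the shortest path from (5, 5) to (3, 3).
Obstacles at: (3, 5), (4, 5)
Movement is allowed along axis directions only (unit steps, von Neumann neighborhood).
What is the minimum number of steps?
4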